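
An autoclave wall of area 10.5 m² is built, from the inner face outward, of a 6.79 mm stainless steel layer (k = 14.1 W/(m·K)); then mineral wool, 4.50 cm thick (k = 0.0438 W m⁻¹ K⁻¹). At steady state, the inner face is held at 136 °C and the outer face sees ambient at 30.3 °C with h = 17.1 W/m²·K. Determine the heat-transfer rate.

Q = 1020 W

Treat each layer as a resistance in series:
  R_stainless steel = L/(kA) = 0.00679/(14.1·10.5) = 4.586×10^-5 K/W
  R_mineral wool = L/(kA) = 0.0450/(0.0438·10.5) = 0.09785 K/W
  R_conv,out = 1/(hA) = 1/(17.1·10.5) = 0.005569 K/W
ΣR = 4.586×10^-5 + 0.09785 + 0.005569 = 0.1035 K/W
Q = ΔT/ΣR = (136 °C − 30.3 °C)/0.1035 = 1020 W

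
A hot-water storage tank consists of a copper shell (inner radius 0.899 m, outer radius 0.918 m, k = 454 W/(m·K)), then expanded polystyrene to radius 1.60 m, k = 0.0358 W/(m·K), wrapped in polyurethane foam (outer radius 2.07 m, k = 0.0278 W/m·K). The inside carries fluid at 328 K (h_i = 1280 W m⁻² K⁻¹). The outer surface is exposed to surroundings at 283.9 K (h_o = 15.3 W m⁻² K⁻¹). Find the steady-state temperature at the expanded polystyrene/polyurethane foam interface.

Resistance network (inner→outer):
  R_conv,in = 1/(4πr²h) = 1/(4π·0.899²·1280) = 7.692×10^-5 K/W
  R_copper = (1/0.899 − 1/0.918)/(4πk) = 0.02302/(4π·454) = 4.035×10^-6 K/W
  R_expanded polystyrene = (1/0.918 − 1/1.60)/(4πk) = 0.4643/(4π·0.0358) = 1.032 K/W
  R_polyurethane foam = (1/1.60 − 1/2.07)/(4πk) = 0.1419/(4π·0.0278) = 0.4062 K/W
  R_conv,out = 1/(4πr²h) = 1/(4π·2.07²·15.3) = 0.001214 K/W
ΣR = 7.692×10^-5 + 4.035×10^-6 + 1.032 + 0.4062 + 0.001214 = 1.439 K/W
Q = ΔT/ΣR = (328 K − 283.9 K)/1.439 = 30.65 W
From the inner boundary to the expanded polystyrene/polyurethane foam interface, ΣR_partial = 1.032 K/W.
T_interface = T_in − Q·ΣR_partial = 328 K − (30.65)(1.032) = 296.4 K

T = 296.4 K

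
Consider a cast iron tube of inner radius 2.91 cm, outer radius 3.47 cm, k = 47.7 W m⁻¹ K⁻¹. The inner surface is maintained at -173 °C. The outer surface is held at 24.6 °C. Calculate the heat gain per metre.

Q' = 336 kW/m

Q' = 2πk·ΔT/ln(r₂/r₁) = 2π × 47.7 × 197.6 / ln(0.0347/0.0291) = 3.36×10^5 W/m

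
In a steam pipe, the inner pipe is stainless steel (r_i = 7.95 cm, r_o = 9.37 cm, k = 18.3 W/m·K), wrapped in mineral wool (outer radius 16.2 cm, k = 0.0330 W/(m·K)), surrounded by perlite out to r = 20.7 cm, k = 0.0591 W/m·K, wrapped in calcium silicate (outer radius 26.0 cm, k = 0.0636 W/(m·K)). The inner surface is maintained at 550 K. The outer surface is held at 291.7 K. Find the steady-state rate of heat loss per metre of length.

Treat each layer as a resistance in series:
  R'_stainless steel = ln(0.0937/0.0795)/(2πk) = 0.1643/(2π·18.3) = 0.001429 m·K/W
  R'_mineral wool = ln(0.162/0.0937)/(2πk) = 0.5475/(2π·0.0330) = 2.641 m·K/W
  R'_perlite = ln(0.207/0.162)/(2πk) = 0.2451/(2π·0.0591) = 0.6601 m·K/W
  R'_calcium silicate = ln(0.260/0.207)/(2πk) = 0.2280/(2π·0.0636) = 0.5705 m·K/W
ΣR = 0.001429 + 2.641 + 0.6601 + 0.5705 = 3.873 m·K/W
Q' = ΔT/ΣR = (550 K − 291.7 K)/3.873 = 66.7 W/m

Q' = 66.7 W/m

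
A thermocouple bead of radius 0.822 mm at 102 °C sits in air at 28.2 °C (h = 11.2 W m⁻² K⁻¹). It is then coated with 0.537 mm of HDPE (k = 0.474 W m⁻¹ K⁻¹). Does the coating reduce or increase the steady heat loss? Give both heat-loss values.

Critical radius for a sphere: r_cr = 2k/h = 0.0846 m = 8.46 cm.
Outer radius after coating: r₂ = 8.22×10^-4 + 5.37×10^-4 = 0.001359 m.
Since r₁ < r_cr and r₂ ≤ r_cr, the coating moves toward the maximum at r_cr — heat loss rises.
Bare: R = 1/(4πr₁²h) = 10520 K/W; Q = 73.8/10520 = 0.00702 W.
Coated: R = R_cond + R_conv = 3928 K/W; Q = 73.8/3928 = 0.0188 W.

increases: 0.00702 → 0.0188 W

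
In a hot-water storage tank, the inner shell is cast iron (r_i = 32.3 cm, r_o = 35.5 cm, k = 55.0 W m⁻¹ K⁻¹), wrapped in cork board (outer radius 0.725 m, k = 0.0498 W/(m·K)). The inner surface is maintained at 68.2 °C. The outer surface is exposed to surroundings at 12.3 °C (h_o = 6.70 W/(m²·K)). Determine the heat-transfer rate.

Q = 24.1 W

Treat each layer as a resistance in series:
  R_cast iron = (1/0.323 − 1/0.355)/(4πk) = 0.2791/(4π·55.0) = 4.038×10^-4 K/W
  R_cork board = (1/0.355 − 1/0.725)/(4πk) = 1.438/(4π·0.0498) = 2.297 K/W
  R_conv,out = 1/(4πr²h) = 1/(4π·0.725²·6.70) = 0.02260 K/W
ΣR = 4.038×10^-4 + 2.297 + 0.02260 = 2.320 K/W
Q = ΔT/ΣR = (68.2 °C − 12.3 °C)/2.320 = 24.1 W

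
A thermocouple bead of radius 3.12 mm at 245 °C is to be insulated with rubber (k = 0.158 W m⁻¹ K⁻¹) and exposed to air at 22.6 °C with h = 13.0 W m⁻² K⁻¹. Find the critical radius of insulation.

For a sphere, r_cr = 2k_ins/h = 2·0.158/13.0 = 0.0243 m = 2.43 cm

r_cr = 2.43 cm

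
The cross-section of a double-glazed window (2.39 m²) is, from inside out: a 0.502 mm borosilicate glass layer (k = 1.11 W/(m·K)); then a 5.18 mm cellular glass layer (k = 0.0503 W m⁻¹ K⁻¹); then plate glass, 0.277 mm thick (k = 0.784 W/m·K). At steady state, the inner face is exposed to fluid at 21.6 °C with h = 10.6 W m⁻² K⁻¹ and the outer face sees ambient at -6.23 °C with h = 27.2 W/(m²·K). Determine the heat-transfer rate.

Q = 283 W

Resistance network (inner→outer):
  R_conv,in = 1/(hA) = 1/(10.6·2.39) = 0.03947 K/W
  R_borosilicate glass = L/(kA) = 5.02×10^-4/(1.11·2.39) = 1.892×10^-4 K/W
  R_cellular glass = L/(kA) = 0.00518/(0.0503·2.39) = 0.04309 K/W
  R_plate glass = L/(kA) = 2.77×10^-4/(0.784·2.39) = 1.478×10^-4 K/W
  R_conv,out = 1/(hA) = 1/(27.2·2.39) = 0.01538 K/W
ΣR = 0.03947 + 1.892×10^-4 + 0.04309 + 1.478×10^-4 + 0.01538 = 0.09828 K/W
Q = ΔT/ΣR = (21.6 °C − -6.23 °C)/0.09828 = 283 W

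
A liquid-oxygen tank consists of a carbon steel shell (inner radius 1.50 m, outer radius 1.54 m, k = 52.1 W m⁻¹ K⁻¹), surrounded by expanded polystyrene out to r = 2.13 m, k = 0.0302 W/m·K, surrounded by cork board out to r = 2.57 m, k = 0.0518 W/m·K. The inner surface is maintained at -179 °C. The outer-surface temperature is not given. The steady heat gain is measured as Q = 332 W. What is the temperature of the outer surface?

T_out = 19.4 °C

Sum the resistances:
  R_carbon steel = (1/1.50 − 1/1.54)/(4πk) = 0.01732/(4π·52.1) = 2.645×10^-5 K/W
  R_expanded polystyrene = (1/1.54 − 1/2.13)/(4πk) = 0.1799/(4π·0.0302) = 0.4740 K/W
  R_cork board = (1/2.13 − 1/2.57)/(4πk) = 0.08038/(4π·0.0518) = 0.1235 K/W
ΣR = 0.5975 K/W
ΔT = Q·ΣR = 332 × 0.5975 = 198.4 K
Heat flows inward, so T_out = T_in + ΔT = -179 + 198.4 = 19.4 °C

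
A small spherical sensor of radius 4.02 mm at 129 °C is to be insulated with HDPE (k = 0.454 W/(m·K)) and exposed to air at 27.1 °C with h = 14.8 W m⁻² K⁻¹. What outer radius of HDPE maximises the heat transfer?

For a sphere, r_cr = 2k_ins/h = 2·0.454/14.8 = 0.0614 m = 6.14 cm

r_cr = 6.14 cm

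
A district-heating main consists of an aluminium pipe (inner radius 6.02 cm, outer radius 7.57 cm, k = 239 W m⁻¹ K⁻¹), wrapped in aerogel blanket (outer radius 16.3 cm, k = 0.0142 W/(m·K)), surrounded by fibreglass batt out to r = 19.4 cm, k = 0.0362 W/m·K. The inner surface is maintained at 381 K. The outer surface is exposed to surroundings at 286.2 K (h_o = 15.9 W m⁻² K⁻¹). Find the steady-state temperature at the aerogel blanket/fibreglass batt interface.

Resistance network (inner→outer):
  R'_aluminium = ln(0.0757/0.0602)/(2πk) = 0.2291/(2π·239) = 1.526×10^-4 m·K/W
  R'_aerogel blanket = ln(0.163/0.0757)/(2πk) = 0.7670/(2π·0.0142) = 8.596 m·K/W
  R'_fibreglass batt = ln(0.194/0.163)/(2πk) = 0.1741/(2π·0.0362) = 0.7655 m·K/W
  R'_conv,out = 1/(2πr h) = 1/(2π·0.194·15.9) = 0.05160 m·K/W
ΣR = 1.526×10^-4 + 8.596 + 0.7655 + 0.05160 = 9.413 m·K/W
Q' = ΔT/ΣR = (381 K − 286.2 K)/9.413 = 10.07 W/m
From the inner boundary to the aerogel blanket/fibreglass batt interface, ΣR_partial = 8.596 m·K/W.
T_interface = T_in − Q'·ΣR_partial = 381 K − (10.07)(8.596) = 294.4 K

T = 294.4 K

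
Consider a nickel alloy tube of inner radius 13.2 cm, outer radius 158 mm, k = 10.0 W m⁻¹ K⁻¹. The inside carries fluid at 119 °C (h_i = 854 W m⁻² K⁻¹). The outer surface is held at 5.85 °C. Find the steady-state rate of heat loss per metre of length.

Treat each layer as a resistance in series:
  R'_conv,in = 1/(2πr h) = 1/(2π·0.132·854) = 0.001412 m·K/W
  R'_nickel alloy = ln(0.158/0.132)/(2πk) = 0.1798/(2π·10.0) = 0.002861 m·K/W
ΣR = 0.001412 + 0.002861 = 0.004273 m·K/W
Q' = ΔT/ΣR = (119 °C − 5.85 °C)/0.004273 = 26500 W/m

Q' = 26.5 kW/m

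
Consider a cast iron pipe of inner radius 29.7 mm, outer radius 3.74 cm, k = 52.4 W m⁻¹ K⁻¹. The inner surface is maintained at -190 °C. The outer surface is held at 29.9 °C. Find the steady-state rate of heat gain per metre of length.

Q' = 2πk·ΔT/ln(r₂/r₁) = 2π × 52.4 × 219.9 / ln(0.0374/0.0297) = 3.14×10^5 W/m

Q' = 3.14×10^5 W/m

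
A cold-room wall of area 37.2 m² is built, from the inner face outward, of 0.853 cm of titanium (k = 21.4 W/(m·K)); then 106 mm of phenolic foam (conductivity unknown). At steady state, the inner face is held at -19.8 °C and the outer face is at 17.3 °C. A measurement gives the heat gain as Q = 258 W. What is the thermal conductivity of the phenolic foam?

k = 0.0198 W/m·K

ΣR = ΔT/Q = |-19.8 − 17.3|/258 = 0.1438 K/W
Known resistances:
  R_titanium = L/(kA) = 0.00853/(21.4·37.2) = 1.072×10^-5 K/W
R_phenolic foam = ΣR − ΣR_known = 0.1438 − 1.072×10^-5 = 0.1438 K/W
L/(kA) = 0.1438 ⇒ k = 0.106/(0.1438·37.2) = 0.0198 W/m·K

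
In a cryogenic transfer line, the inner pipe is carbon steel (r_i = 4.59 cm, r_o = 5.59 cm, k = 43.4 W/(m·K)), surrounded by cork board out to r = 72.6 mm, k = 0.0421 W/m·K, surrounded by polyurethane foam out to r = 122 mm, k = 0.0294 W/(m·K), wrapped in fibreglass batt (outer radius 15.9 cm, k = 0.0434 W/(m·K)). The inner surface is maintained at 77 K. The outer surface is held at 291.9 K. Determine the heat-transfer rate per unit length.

Treat each layer as a resistance in series:
  R'_carbon steel = ln(0.0559/0.0459)/(2πk) = 0.1971/(2π·43.4) = 7.228×10^-4 m·K/W
  R'_cork board = ln(0.0726/0.0559)/(2πk) = 0.2614/(2π·0.0421) = 0.9882 m·K/W
  R'_polyurethane foam = ln(0.122/0.0726)/(2πk) = 0.5191/(2π·0.0294) = 2.810 m·K/W
  R'_fibreglass batt = ln(0.159/0.122)/(2πk) = 0.2649/(2π·0.0434) = 0.9714 m·K/W
ΣR = 7.228×10^-4 + 0.9882 + 2.810 + 0.9714 = 4.770 m·K/W
Q' = ΔT/ΣR = (77 K − 291.9 K)/4.770 = -45.1 W/m
(Negative Q' ⇒ heat flows inward; heat gain = 45.1 W/m.)

Q' = 45.1 W/m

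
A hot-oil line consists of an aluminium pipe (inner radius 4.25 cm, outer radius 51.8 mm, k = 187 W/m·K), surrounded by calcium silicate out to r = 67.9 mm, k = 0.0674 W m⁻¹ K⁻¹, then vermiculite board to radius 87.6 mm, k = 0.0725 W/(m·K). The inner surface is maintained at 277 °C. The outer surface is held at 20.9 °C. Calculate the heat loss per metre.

Q' = 214 W/m

Treat each layer as a resistance in series:
  R'_aluminium = ln(0.0518/0.0425)/(2πk) = 0.1979/(2π·187) = 1.684×10^-4 m·K/W
  R'_calcium silicate = ln(0.0679/0.0518)/(2πk) = 0.2706/(2π·0.0674) = 0.6391 m·K/W
  R'_vermiculite board = ln(0.0876/0.0679)/(2πk) = 0.2547/(2π·0.0725) = 0.5592 m·K/W
ΣR = 1.684×10^-4 + 0.6391 + 0.5592 = 1.198 m·K/W
Q' = ΔT/ΣR = (277 °C − 20.9 °C)/1.198 = 214 W/m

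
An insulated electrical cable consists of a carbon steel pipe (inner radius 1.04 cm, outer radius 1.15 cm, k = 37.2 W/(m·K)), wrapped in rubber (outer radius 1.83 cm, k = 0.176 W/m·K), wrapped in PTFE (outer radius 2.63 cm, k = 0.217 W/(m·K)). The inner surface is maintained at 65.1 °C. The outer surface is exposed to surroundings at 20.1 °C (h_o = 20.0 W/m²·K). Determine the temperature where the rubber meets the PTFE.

Series thermal resistances, inner to outer:
  R'_carbon steel = ln(0.0115/0.0104)/(2πk) = 0.1005/(2π·37.2) = 4.302×10^-4 m·K/W
  R'_rubber = ln(0.0183/0.0115)/(2πk) = 0.4646/(2π·0.176) = 0.4201 m·K/W
  R'_PTFE = ln(0.0263/0.0183)/(2πk) = 0.3627/(2π·0.217) = 0.2660 m·K/W
  R'_conv,out = 1/(2πr h) = 1/(2π·0.0263·20.0) = 0.3026 m·K/W
ΣR = 4.302×10^-4 + 0.4201 + 0.2660 + 0.3026 = 0.9891 m·K/W
Q' = ΔT/ΣR = (65.1 °C − 20.1 °C)/0.9891 = 45.50 W/m
From the inner boundary to the rubber/PTFE interface, ΣR_partial = 0.4205 m·K/W.
T_interface = T_in − Q'·ΣR_partial = 65.1 °C − (45.50)(0.4205) = 46.0 °C

T = 46.0 °C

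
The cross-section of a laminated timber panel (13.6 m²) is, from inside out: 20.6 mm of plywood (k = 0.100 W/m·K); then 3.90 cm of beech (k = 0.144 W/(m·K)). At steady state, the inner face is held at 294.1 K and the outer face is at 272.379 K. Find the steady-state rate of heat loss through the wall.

Q = 620 W

Series thermal resistances, inner to outer:
  R_plywood = L/(kA) = 0.0206/(0.100·13.6) = 0.01515 K/W
  R_beech = L/(kA) = 0.0390/(0.144·13.6) = 0.01991 K/W
ΣR = 0.01515 + 0.01991 = 0.03506 K/W
Q = ΔT/ΣR = (294.1 K − 272.379 K)/0.03506 = 620 W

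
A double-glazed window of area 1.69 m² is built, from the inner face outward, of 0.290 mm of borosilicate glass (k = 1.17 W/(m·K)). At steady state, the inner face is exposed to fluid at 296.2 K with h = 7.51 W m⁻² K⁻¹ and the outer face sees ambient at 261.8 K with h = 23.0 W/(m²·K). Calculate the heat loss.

Q = 329 W

Treat each layer as a resistance in series:
  R_conv,in = 1/(hA) = 1/(7.51·1.69) = 0.07879 K/W
  R_borosilicate glass = L/(kA) = 2.90×10^-4/(1.17·1.69) = 1.467×10^-4 K/W
  R_conv,out = 1/(hA) = 1/(23.0·1.69) = 0.02573 K/W
ΣR = 0.07879 + 1.467×10^-4 + 0.02573 = 0.1047 K/W
Q = ΔT/ΣR = (296.2 K − 261.8 K)/0.1047 = 329 W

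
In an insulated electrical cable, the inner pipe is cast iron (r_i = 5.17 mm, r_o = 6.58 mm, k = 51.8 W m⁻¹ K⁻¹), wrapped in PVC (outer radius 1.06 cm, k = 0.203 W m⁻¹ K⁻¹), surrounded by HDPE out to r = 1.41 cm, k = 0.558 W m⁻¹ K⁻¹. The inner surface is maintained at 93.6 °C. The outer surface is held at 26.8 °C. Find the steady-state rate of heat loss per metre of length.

Q' = 147 W/m

Series thermal resistances, inner to outer:
  R'_cast iron = ln(0.00658/0.00517)/(2πk) = 0.2412/(2π·51.8) = 7.410×10^-4 m·K/W
  R'_PVC = ln(0.0106/0.00658)/(2πk) = 0.4768/(2π·0.203) = 0.3738 m·K/W
  R'_HDPE = ln(0.0141/0.0106)/(2πk) = 0.2853/(2π·0.558) = 0.08138 m·K/W
ΣR = 7.410×10^-4 + 0.3738 + 0.08138 = 0.4559 m·K/W
Q' = ΔT/ΣR = (93.6 °C − 26.8 °C)/0.4559 = 147 W/m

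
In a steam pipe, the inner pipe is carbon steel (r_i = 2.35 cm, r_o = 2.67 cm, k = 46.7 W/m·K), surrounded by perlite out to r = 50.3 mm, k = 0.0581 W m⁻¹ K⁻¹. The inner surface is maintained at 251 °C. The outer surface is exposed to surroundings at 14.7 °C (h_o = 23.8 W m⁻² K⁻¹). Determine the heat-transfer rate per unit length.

Resistance network (inner→outer):
  R'_carbon steel = ln(0.0267/0.0235)/(2πk) = 0.1277/(2π·46.7) = 4.351×10^-4 m·K/W
  R'_perlite = ln(0.0503/0.0267)/(2πk) = 0.6333/(2π·0.0581) = 1.735 m·K/W
  R'_conv,out = 1/(2πr h) = 1/(2π·0.0503·23.8) = 0.1329 m·K/W
ΣR = 4.351×10^-4 + 1.735 + 0.1329 = 1.868 m·K/W
Q' = ΔT/ΣR = (251 °C − 14.7 °C)/1.868 = 126 W/m

Q' = 126 W/m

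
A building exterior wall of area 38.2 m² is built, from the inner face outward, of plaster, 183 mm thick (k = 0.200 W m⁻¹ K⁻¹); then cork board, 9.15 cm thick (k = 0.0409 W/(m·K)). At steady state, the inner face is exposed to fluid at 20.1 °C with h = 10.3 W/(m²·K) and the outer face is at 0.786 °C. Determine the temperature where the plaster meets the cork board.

Resistance network (inner→outer):
  R_conv,in = 1/(hA) = 1/(10.3·38.2) = 0.002542 K/W
  R_plaster = L/(kA) = 0.183/(0.200·38.2) = 0.02395 K/W
  R_cork board = L/(kA) = 0.0915/(0.0409·38.2) = 0.05856 K/W
ΣR = 0.002542 + 0.02395 + 0.05856 = 0.08505 K/W
Q = ΔT/ΣR = (20.1 °C − 0.786 °C)/0.08505 = 227.1 W
From the inner boundary to the plaster/cork board interface, ΣR_partial = 0.02649 K/W.
T_interface = T_in − Q·ΣR_partial = 20.1 °C − (227.1)(0.02649) = 14.1 °C

T = 14.1 °C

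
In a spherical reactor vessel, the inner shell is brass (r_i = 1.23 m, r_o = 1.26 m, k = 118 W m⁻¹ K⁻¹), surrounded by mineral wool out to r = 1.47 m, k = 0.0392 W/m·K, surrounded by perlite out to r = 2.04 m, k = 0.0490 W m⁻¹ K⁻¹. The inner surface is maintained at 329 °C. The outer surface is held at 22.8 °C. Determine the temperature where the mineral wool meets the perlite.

T = 198 °C

Resistance network (inner→outer):
  R_brass = (1/1.23 − 1/1.26)/(4πk) = 0.01936/(4π·118) = 1.305×10^-5 K/W
  R_mineral wool = (1/1.26 − 1/1.47)/(4πk) = 0.1134/(4π·0.0392) = 0.2302 K/W
  R_perlite = (1/1.47 − 1/2.04)/(4πk) = 0.1901/(4π·0.0490) = 0.3087 K/W
ΣR = 1.305×10^-5 + 0.2302 + 0.3087 = 0.5389 K/W
Q = ΔT/ΣR = (329 °C − 22.8 °C)/0.5389 = 568.2 W
From the inner boundary to the mineral wool/perlite interface, ΣR_partial = 0.2302 K/W.
T_interface = T_in − Q·ΣR_partial = 329 °C − (568.2)(0.2302) = 198 °C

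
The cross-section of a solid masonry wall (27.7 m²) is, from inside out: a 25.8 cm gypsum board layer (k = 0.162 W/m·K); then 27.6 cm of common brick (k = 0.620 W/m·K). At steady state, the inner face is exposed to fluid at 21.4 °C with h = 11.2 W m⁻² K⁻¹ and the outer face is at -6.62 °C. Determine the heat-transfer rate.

Q = 365 W

Resistance network (inner→outer):
  R_conv,in = 1/(hA) = 1/(11.2·27.7) = 0.003223 K/W
  R_gypsum board = L/(kA) = 0.258/(0.162·27.7) = 0.05749 K/W
  R_common brick = L/(kA) = 0.276/(0.620·27.7) = 0.01607 K/W
ΣR = 0.003223 + 0.05749 + 0.01607 = 0.07678 K/W
Q = ΔT/ΣR = (21.4 °C − -6.62 °C)/0.07678 = 365 W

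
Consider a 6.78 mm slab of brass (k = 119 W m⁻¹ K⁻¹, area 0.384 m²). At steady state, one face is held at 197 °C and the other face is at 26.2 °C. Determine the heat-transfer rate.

Q = kA·ΔT/L = 119 × 0.384 × |197 °C − 26.2 °C| / 0.00678 = 1.15×10^6 W

Q = 1.15×10^6 W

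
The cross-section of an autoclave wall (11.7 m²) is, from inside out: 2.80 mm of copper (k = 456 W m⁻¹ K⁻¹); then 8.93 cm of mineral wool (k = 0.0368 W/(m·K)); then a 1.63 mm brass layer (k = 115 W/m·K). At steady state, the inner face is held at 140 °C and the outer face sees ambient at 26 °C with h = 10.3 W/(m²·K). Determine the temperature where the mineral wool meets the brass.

T = 30.4 °C

Treat each layer as a resistance in series:
  R_copper = L/(kA) = 0.00280/(456·11.7) = 5.248×10^-7 K/W
  R_mineral wool = L/(kA) = 0.0893/(0.0368·11.7) = 0.2074 K/W
  R_brass = L/(kA) = 0.00163/(115·11.7) = 1.211×10^-6 K/W
  R_conv,out = 1/(hA) = 1/(10.3·11.7) = 0.008298 K/W
ΣR = 5.248×10^-7 + 0.2074 + 1.211×10^-6 + 0.008298 = 0.2157 K/W
Q = ΔT/ΣR = (140 °C − 26 °C)/0.2157 = 528.5 W
From the inner boundary to the mineral wool/brass interface, ΣR_partial = 0.2074 K/W.
T_interface = T_in − Q·ΣR_partial = 140 °C − (528.5)(0.2074) = 30.4 °C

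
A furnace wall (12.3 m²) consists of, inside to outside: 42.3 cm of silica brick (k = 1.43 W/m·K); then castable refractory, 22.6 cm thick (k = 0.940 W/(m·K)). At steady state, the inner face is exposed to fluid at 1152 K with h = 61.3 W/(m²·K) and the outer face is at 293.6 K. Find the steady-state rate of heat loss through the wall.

Resistance network (inner→outer):
  R_conv,in = 1/(hA) = 1/(61.3·12.3) = 0.001326 K/W
  R_silica brick = L/(kA) = 0.423/(1.43·12.3) = 0.02405 K/W
  R_castable refractory = L/(kA) = 0.226/(0.940·12.3) = 0.01955 K/W
ΣR = 0.001326 + 0.02405 + 0.01955 = 0.04493 K/W
Q = ΔT/ΣR = (1152 K − 293.6 K)/0.04493 = 19100 W

Q = 19100 W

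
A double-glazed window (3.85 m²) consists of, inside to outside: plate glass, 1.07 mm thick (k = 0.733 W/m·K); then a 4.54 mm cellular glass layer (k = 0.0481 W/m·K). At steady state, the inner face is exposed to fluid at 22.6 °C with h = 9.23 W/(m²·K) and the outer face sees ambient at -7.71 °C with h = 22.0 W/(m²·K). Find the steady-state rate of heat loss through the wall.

Q = 467 W

Resistance network (inner→outer):
  R_conv,in = 1/(hA) = 1/(9.23·3.85) = 0.02814 K/W
  R_plate glass = L/(kA) = 0.00107/(0.733·3.85) = 3.792×10^-4 K/W
  R_cellular glass = L/(kA) = 0.00454/(0.0481·3.85) = 0.02452 K/W
  R_conv,out = 1/(hA) = 1/(22.0·3.85) = 0.01181 K/W
ΣR = 0.02814 + 3.792×10^-4 + 0.02452 + 0.01181 = 0.06485 K/W
Q = ΔT/ΣR = (22.6 °C − -7.71 °C)/0.06485 = 467 W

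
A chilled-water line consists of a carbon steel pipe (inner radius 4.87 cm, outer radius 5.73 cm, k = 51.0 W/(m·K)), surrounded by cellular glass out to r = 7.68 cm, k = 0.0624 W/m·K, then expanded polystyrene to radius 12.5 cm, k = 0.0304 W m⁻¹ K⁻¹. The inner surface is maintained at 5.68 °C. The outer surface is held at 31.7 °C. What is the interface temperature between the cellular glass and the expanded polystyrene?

Series thermal resistances, inner to outer:
  R'_carbon steel = ln(0.0573/0.0487)/(2πk) = 0.1626/(2π·51.0) = 5.075×10^-4 m·K/W
  R'_cellular glass = ln(0.0768/0.0573)/(2πk) = 0.2929/(2π·0.0624) = 0.7471 m·K/W
  R'_expanded polystyrene = ln(0.125/0.0768)/(2πk) = 0.4871/(2π·0.0304) = 2.550 m·K/W
ΣR = 5.075×10^-4 + 0.7471 + 2.550 = 3.298 m·K/W
Q' = ΔT/ΣR = (5.68 °C − 31.7 °C)/3.298 = -7.890 W/m
From the inner boundary to the cellular glass/expanded polystyrene interface, ΣR_partial = 0.7476 m·K/W.
T_interface = T_in − Q'·ΣR_partial = 5.68 °C − (-7.890)(0.7476) = 11.6 °C

T = 11.6 °C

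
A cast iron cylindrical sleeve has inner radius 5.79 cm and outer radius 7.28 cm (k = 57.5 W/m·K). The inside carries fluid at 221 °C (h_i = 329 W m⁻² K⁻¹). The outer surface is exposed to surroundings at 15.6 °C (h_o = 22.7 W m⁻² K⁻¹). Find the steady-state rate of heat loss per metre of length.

Treat each layer as a resistance in series:
  R'_conv,in = 1/(2πr h) = 1/(2π·0.0579·329) = 0.008355 m·K/W
  R'_cast iron = ln(0.0728/0.0579)/(2πk) = 0.2290/(2π·57.5) = 6.338×10^-4 m·K/W
  R'_conv,out = 1/(2πr h) = 1/(2π·0.0728·22.7) = 0.09631 m·K/W
ΣR = 0.008355 + 6.338×10^-4 + 0.09631 = 0.1053 m·K/W
Q' = ΔT/ΣR = (221 °C − 15.6 °C)/0.1053 = 1950 W/m

Q' = 1950 W/m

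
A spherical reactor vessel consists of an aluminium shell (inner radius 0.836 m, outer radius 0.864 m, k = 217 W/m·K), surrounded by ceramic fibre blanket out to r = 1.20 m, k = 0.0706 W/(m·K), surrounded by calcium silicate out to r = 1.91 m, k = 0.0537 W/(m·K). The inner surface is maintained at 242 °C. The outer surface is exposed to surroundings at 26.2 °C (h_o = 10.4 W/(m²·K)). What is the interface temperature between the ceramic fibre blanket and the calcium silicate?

Series thermal resistances, inner to outer:
  R_aluminium = (1/0.836 − 1/0.864)/(4πk) = 0.03876/(4π·217) = 1.422×10^-5 K/W
  R_ceramic fibre blanket = (1/0.864 − 1/1.20)/(4πk) = 0.3241/(4π·0.0706) = 0.3653 K/W
  R_calcium silicate = (1/1.20 − 1/1.91)/(4πk) = 0.3098/(4π·0.0537) = 0.4590 K/W
  R_conv,out = 1/(4πr²h) = 1/(4π·1.91²·10.4) = 0.002097 K/W
ΣR = 1.422×10^-5 + 0.3653 + 0.4590 + 0.002097 = 0.8264 K/W
Q = ΔT/ΣR = (242 °C − 26.2 °C)/0.8264 = 261.1 W
From the inner boundary to the ceramic fibre blanket/calcium silicate interface, ΣR_partial = 0.3653 K/W.
T_interface = T_in − Q·ΣR_partial = 242 °C − (261.1)(0.3653) = 147 °C

T = 147 °C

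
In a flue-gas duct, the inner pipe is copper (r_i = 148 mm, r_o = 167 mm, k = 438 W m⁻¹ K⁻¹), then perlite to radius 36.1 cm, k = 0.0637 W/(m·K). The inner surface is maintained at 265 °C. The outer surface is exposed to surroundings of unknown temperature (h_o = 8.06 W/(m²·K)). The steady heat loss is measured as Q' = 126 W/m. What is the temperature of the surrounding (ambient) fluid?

Series resistances:
  R'_copper = ln(0.167/0.148)/(2πk) = 0.1208/(2π·438) = 4.389×10^-5 m·K/W
  R'_perlite = ln(0.361/0.167)/(2πk) = 0.7709/(2π·0.0637) = 1.926 m·K/W
  R'_conv,out = 1/(2πr h) = 1/(2π·0.361·8.06) = 0.05470 m·K/W
ΣR = 1.981 m·K/W
ΔT = Q'·ΣR = 126 × 1.981 = 249.6 K
Heat flows outward, so T_out = T_in − ΔT = 265 − 249.6 = 15.4 °C

T_out = 15.4 °C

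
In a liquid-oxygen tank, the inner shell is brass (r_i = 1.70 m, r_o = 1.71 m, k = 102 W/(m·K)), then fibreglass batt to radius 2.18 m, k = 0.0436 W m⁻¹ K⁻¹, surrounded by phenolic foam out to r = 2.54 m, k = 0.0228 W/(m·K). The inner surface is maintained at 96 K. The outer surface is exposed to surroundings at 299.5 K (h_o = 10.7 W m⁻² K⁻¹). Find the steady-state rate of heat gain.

Q = 444 W

Resistance network (inner→outer):
  R_brass = (1/1.70 − 1/1.71)/(4πk) = 0.003440/(4π·102) = 2.684×10^-6 K/W
  R_fibreglass batt = (1/1.71 − 1/2.18)/(4πk) = 0.1261/(4π·0.0436) = 0.2301 K/W
  R_phenolic foam = (1/2.18 − 1/2.54)/(4πk) = 0.06501/(4π·0.0228) = 0.2269 K/W
  R_conv,out = 1/(4πr²h) = 1/(4π·2.54²·10.7) = 0.001153 K/W
ΣR = 2.684×10^-6 + 0.2301 + 0.2269 + 0.001153 = 0.4582 K/W
Q = ΔT/ΣR = (96 K − 299.5 K)/0.4582 = -444 W
(Negative Q ⇒ heat flows inward; heat gain = 444 W.)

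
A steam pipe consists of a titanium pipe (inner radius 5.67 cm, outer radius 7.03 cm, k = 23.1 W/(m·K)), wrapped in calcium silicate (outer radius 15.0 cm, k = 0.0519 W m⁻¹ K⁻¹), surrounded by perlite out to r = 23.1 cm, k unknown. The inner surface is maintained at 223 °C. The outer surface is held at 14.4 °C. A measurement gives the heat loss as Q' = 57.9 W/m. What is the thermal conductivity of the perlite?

ΣR = ΔT/Q' = |223 − 14.4|/57.9 = 3.603 m·K/W
Known resistances:
  R'_titanium = ln(0.0703/0.0567)/(2πk) = 0.2150/(2π·23.1) = 0.001481 m·K/W
  R'_calcium silicate = ln(0.150/0.0703)/(2πk) = 0.7579/(2π·0.0519) = 2.324 m·K/W
R_perlite = ΣR − ΣR_known = 3.603 − 2.325 = 1.278 m·K/W
ln(r₂/r₁)/(2πk) = 1.278 ⇒ k = 0.4318/(2π·1.278) = 0.0538 W/m·K

k = 0.0538 W/m·K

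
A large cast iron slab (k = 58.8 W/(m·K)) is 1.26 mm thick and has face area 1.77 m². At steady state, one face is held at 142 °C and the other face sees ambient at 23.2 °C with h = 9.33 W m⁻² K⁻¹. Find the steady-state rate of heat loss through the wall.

Treat each layer as a resistance in series:
  R_cast iron = L/(kA) = 0.00126/(58.8·1.77) = 1.211×10^-5 K/W
  R_conv,out = 1/(hA) = 1/(9.33·1.77) = 0.06055 K/W
ΣR = 1.211×10^-5 + 0.06055 = 0.06056 K/W
Q = ΔT/ΣR = (142 °C − 23.2 °C)/0.06056 = 1960 W

Q = 1960 W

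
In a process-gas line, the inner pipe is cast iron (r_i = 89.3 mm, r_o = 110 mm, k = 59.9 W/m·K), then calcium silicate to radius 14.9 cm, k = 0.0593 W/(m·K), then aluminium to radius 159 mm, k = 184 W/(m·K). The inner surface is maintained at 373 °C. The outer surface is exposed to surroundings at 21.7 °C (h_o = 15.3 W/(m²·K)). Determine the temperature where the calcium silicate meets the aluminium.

T = 47.8 °C

Series thermal resistances, inner to outer:
  R'_cast iron = ln(0.110/0.0893)/(2πk) = 0.2085/(2π·59.9) = 5.539×10^-4 m·K/W
  R'_calcium silicate = ln(0.149/0.110)/(2πk) = 0.3035/(2π·0.0593) = 0.8145 m·K/W
  R'_aluminium = ln(0.159/0.149)/(2πk) = 0.06496/(2π·184) = 5.619×10^-5 m·K/W
  R'_conv,out = 1/(2πr h) = 1/(2π·0.159·15.3) = 0.06542 m·K/W
ΣR = 5.539×10^-4 + 0.8145 + 5.619×10^-5 + 0.06542 = 0.8805 m·K/W
Q' = ΔT/ΣR = (373 °C − 21.7 °C)/0.8805 = 399.0 W/m
From the inner boundary to the calcium silicate/aluminium interface, ΣR_partial = 0.8151 m·K/W.
T_interface = T_in − Q'·ΣR_partial = 373 °C − (399.0)(0.8151) = 47.8 °C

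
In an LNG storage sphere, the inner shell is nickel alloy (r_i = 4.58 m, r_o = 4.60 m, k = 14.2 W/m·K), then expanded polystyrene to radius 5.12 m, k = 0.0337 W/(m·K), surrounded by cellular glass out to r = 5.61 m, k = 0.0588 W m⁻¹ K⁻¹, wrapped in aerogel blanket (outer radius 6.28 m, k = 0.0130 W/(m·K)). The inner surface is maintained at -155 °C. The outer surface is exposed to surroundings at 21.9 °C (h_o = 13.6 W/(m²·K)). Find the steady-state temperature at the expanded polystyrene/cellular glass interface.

Series thermal resistances, inner to outer:
  R_nickel alloy = (1/4.58 − 1/4.60)/(4πk) = 9.493×10^-4/(4π·14.2) = 5.320×10^-6 K/W
  R_expanded polystyrene = (1/4.60 − 1/5.12)/(4πk) = 0.02208/(4π·0.0337) = 0.05214 K/W
  R_cellular glass = (1/5.12 − 1/5.61)/(4πk) = 0.01706/(4π·0.0588) = 0.02309 K/W
  R_aerogel blanket = (1/5.61 − 1/6.28)/(4πk) = 0.01902/(4π·0.0130) = 0.1164 K/W
  R_conv,out = 1/(4πr²h) = 1/(4π·6.28²·13.6) = 1.484×10^-4 K/W
ΣR = 5.320×10^-6 + 0.05214 + 0.02309 + 0.1164 + 1.484×10^-4 = 0.1918 K/W
Q = ΔT/ΣR = (-155 °C − 21.9 °C)/0.1918 = -922.3 W
From the inner boundary to the expanded polystyrene/cellular glass interface, ΣR_partial = 0.05215 K/W.
T_interface = T_in − Q·ΣR_partial = -155 °C − (-922.3)(0.05215) = -107 °C

T = -107 °C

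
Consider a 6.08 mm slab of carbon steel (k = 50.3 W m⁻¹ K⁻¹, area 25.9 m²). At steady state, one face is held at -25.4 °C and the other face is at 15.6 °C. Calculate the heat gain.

Q = 8790 kW

Q = kA·ΔT/L = 50.3 × 25.9 × |-25.4 °C − 15.6 °C| / 0.00608 = 8.79×10^6 W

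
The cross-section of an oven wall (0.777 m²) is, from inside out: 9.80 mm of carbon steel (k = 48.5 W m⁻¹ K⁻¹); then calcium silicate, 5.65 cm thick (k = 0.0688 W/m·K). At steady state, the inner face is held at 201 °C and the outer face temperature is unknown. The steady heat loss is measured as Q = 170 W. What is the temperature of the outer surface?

T_out = 21.3 °C

Sum the resistances:
  R_carbon steel = L/(kA) = 0.00980/(48.5·0.777) = 2.601×10^-4 K/W
  R_calcium silicate = L/(kA) = 0.0565/(0.0688·0.777) = 1.057 K/W
ΣR = 1.057 K/W
ΔT = Q·ΣR = 170 × 1.057 = 179.7 K
Heat flows outward, so T_out = T_in − ΔT = 201 − 179.7 = 21.3 °C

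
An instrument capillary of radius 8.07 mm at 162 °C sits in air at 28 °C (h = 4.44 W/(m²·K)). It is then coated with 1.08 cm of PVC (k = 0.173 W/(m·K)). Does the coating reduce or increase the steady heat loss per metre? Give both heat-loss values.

increases: 30.2 → 50.0 W/m

Critical radius for a cylinder: r_cr = k/h = 0.0390 m = 3.90 cm.
Outer radius after coating: r₂ = 0.00807 + 0.0108 = 0.01887 m.
Since r₁ < r_cr and r₂ ≤ r_cr, the coating moves toward the maximum at r_cr — heat loss rises.
Bare: R = 1/(2πr₁h) = 4.442 m·K/W; Q = 134/4.442 = 30.2 W/m.
Coated: R = R_cond + R_conv = 2.681 m·K/W; Q = 134/2.681 = 50.0 W/m.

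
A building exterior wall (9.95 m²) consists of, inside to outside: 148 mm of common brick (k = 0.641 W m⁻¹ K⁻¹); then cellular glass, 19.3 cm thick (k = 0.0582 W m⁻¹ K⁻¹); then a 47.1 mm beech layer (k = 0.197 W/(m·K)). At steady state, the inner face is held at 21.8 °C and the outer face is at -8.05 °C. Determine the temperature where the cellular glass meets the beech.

T = -6.17 °C

Series thermal resistances, inner to outer:
  R_common brick = L/(kA) = 0.148/(0.641·9.95) = 0.02320 K/W
  R_cellular glass = L/(kA) = 0.193/(0.0582·9.95) = 0.3333 K/W
  R_beech = L/(kA) = 0.0471/(0.197·9.95) = 0.02403 K/W
ΣR = 0.02320 + 0.3333 + 0.02403 = 0.3805 K/W
Q = ΔT/ΣR = (21.8 °C − -8.05 °C)/0.3805 = 78.45 W
From the inner boundary to the cellular glass/beech interface, ΣR_partial = 0.3565 K/W.
T_interface = T_in − Q·ΣR_partial = 21.8 °C − (78.45)(0.3565) = -6.17 °C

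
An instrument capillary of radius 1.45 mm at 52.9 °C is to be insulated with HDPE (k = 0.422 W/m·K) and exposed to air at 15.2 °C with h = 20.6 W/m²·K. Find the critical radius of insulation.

r_cr = 2.05 cm

For a cylinder, r_cr = k_ins/h = 0.422/20.6 = 0.0205 m = 2.05 cm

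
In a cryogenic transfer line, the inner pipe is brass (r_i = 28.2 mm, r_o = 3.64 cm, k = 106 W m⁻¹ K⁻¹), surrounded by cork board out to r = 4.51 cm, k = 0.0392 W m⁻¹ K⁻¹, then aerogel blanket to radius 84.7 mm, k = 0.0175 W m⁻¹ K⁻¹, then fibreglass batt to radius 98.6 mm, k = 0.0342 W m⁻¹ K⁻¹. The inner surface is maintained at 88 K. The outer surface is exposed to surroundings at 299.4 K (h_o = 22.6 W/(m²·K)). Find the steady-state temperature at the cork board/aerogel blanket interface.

Treat each layer as a resistance in series:
  R'_brass = ln(0.0364/0.0282)/(2πk) = 0.2552/(2π·106) = 3.832×10^-4 m·K/W
  R'_cork board = ln(0.0451/0.0364)/(2πk) = 0.2143/(2π·0.0392) = 0.8701 m·K/W
  R'_aerogel blanket = ln(0.0847/0.0451)/(2πk) = 0.6302/(2π·0.0175) = 5.732 m·K/W
  R'_fibreglass batt = ln(0.0986/0.0847)/(2πk) = 0.1520/(2π·0.0342) = 0.7071 m·K/W
  R'_conv,out = 1/(2πr h) = 1/(2π·0.0986·22.6) = 0.07142 m·K/W
ΣR = 3.832×10^-4 + 0.8701 + 5.732 + 0.7071 + 0.07142 = 7.381 m·K/W
Q' = ΔT/ΣR = (88 K − 299.4 K)/7.381 = -28.64 W/m
From the inner boundary to the cork board/aerogel blanket interface, ΣR_partial = 0.8705 m·K/W.
T_interface = T_in − Q'·ΣR_partial = 88 K − (-28.64)(0.8705) = 113 K

T = 113 K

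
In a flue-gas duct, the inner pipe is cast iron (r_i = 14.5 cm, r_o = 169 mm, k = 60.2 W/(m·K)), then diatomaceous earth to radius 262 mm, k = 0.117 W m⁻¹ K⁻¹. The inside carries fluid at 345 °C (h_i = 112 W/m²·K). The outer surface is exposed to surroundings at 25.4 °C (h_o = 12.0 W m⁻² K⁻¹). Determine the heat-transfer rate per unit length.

Q' = 486 W/m

Resistance network (inner→outer):
  R'_conv,in = 1/(2πr h) = 1/(2π·0.145·112) = 0.009800 m·K/W
  R'_cast iron = ln(0.169/0.145)/(2πk) = 0.1532/(2π·60.2) = 4.049×10^-4 m·K/W
  R'_diatomaceous earth = ln(0.262/0.169)/(2πk) = 0.4384/(2π·0.117) = 0.5964 m·K/W
  R'_conv,out = 1/(2πr h) = 1/(2π·0.262·12.0) = 0.05062 m·K/W
ΣR = 0.009800 + 4.049×10^-4 + 0.5964 + 0.05062 = 0.6572 m·K/W
Q' = ΔT/ΣR = (345 °C − 25.4 °C)/0.6572 = 486 W/m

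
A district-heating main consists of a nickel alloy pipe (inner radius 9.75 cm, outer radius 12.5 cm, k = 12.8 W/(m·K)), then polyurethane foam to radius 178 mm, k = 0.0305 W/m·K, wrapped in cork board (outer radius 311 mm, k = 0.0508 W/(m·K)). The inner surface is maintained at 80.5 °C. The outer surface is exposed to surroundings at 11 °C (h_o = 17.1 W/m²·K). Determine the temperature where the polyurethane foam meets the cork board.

T = 45.1 °C

Treat each layer as a resistance in series:
  R'_nickel alloy = ln(0.125/0.0975)/(2πk) = 0.2485/(2π·12.8) = 0.003089 m·K/W
  R'_polyurethane foam = ln(0.178/0.125)/(2πk) = 0.3535/(2π·0.0305) = 1.844 m·K/W
  R'_cork board = ln(0.311/0.178)/(2πk) = 0.5580/(2π·0.0508) = 1.748 m·K/W
  R'_conv,out = 1/(2πr h) = 1/(2π·0.311·17.1) = 0.02993 m·K/W
ΣR = 0.003089 + 1.844 + 1.748 + 0.02993 = 3.625 m·K/W
Q' = ΔT/ΣR = (80.5 °C − 11 °C)/3.625 = 19.17 W/m
From the inner boundary to the polyurethane foam/cork board interface, ΣR_partial = 1.847 m·K/W.
T_interface = T_in − Q'·ΣR_partial = 80.5 °C − (19.17)(1.847) = 45.1 °C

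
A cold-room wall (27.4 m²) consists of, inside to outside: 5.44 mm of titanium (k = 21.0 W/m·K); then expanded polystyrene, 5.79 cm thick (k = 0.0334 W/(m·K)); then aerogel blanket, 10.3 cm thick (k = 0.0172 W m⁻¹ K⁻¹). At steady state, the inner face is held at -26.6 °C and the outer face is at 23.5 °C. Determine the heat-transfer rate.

Q = 178 W

Series thermal resistances, inner to outer:
  R_titanium = L/(kA) = 0.00544/(21.0·27.4) = 9.454×10^-6 K/W
  R_expanded polystyrene = L/(kA) = 0.0579/(0.0334·27.4) = 0.06327 K/W
  R_aerogel blanket = L/(kA) = 0.103/(0.0172·27.4) = 0.2186 K/W
ΣR = 9.454×10^-6 + 0.06327 + 0.2186 = 0.2819 K/W
Q = ΔT/ΣR = (-26.6 °C − 23.5 °C)/0.2819 = -178 W
(Negative Q ⇒ heat flows inward; heat gain = 178 W.)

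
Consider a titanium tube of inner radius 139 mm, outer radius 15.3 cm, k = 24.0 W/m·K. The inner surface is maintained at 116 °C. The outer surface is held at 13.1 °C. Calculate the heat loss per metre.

Q' = 1.62×10^5 W/m

Q' = 2πk·ΔT/ln(r₂/r₁) = 2π × 24.0 × 102.9 / ln(0.153/0.139) = 1.62×10^5 W/m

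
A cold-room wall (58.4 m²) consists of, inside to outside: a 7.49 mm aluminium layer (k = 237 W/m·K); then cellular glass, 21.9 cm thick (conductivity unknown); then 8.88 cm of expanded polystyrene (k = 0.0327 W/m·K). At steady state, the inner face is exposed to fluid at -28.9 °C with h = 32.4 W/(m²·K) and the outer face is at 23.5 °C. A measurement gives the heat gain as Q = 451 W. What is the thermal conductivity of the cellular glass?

k = 0.0542 W/m·K

ΣR = ΔT/Q = |-28.9 − 23.5|/451 = 0.1162 K/W
Known resistances:
  R_conv,in = 1/(hA) = 1/(32.4·58.4) = 5.285×10^-4 K/W
  R_aluminium = L/(kA) = 0.00749/(237·58.4) = 5.412×10^-7 K/W
  R_expanded polystyrene = L/(kA) = 0.0888/(0.0327·58.4) = 0.04650 K/W
R_cellular glass = ΣR − ΣR_known = 0.1162 − 0.04703 = 0.06917 K/W
L/(kA) = 0.06917 ⇒ k = 0.219/(0.06917·58.4) = 0.0542 W/m·K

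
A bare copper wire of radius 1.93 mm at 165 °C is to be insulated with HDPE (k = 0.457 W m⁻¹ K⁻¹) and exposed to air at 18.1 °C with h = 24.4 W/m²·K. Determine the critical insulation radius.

r_cr = 1.87 cm

For a cylinder, r_cr = k_ins/h = 0.457/24.4 = 0.0187 m = 1.87 cm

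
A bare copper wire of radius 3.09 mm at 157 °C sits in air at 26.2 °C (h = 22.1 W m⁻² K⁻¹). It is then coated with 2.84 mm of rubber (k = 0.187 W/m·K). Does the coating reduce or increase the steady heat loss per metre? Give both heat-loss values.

Critical radius for a cylinder: r_cr = k/h = 0.00846 m = 0.846 cm.
Outer radius after coating: r₂ = 0.00309 + 0.00284 = 0.00593 m.
Since r₁ < r_cr and r₂ ≤ r_cr, the coating moves toward the maximum at r_cr — heat loss rises.
Bare: R = 1/(2πr₁h) = 2.331 m·K/W; Q = 130.8/2.331 = 56.1 W/m.
Coated: R = R_cond + R_conv = 1.769 m·K/W; Q = 130.8/1.769 = 73.9 W/m.

increases: 56.1 → 73.9 W/m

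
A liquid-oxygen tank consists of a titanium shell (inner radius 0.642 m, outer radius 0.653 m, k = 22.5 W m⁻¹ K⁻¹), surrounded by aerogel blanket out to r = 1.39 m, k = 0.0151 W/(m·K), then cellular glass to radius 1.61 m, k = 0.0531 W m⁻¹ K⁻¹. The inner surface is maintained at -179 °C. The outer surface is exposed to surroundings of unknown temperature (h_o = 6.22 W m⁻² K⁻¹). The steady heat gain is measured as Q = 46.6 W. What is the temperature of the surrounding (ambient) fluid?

Sum the resistances:
  R_titanium = (1/0.642 − 1/0.653)/(4πk) = 0.02624/(4π·22.5) = 9.280×10^-5 K/W
  R_aerogel blanket = (1/0.653 − 1/1.39)/(4πk) = 0.8120/(4π·0.0151) = 4.279 K/W
  R_cellular glass = (1/1.39 − 1/1.61)/(4πk) = 0.09831/(4π·0.0531) = 0.1473 K/W
  R_conv,out = 1/(4πr²h) = 1/(4π·1.61²·6.22) = 0.004936 K/W
ΣR = 4.431 K/W
ΔT = Q·ΣR = 46.6 × 4.431 = 206.5 K
Heat flows inward, so T_out = T_in + ΔT = -179 + 206.5 = 27.5 °C

T_out = 27.5 °C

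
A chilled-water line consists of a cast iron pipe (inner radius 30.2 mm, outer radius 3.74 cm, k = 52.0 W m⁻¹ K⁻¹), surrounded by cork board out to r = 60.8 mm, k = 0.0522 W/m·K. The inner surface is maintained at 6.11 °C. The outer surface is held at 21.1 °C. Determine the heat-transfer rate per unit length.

Resistance network (inner→outer):
  R'_cast iron = ln(0.0374/0.0302)/(2πk) = 0.2138/(2π·52.0) = 6.545×10^-4 m·K/W
  R'_cork board = ln(0.0608/0.0374)/(2πk) = 0.4859/(2π·0.0522) = 1.482 m·K/W
ΣR = 6.545×10^-4 + 1.482 = 1.483 m·K/W
Q' = ΔT/ΣR = (6.11 °C − 21.1 °C)/1.483 = -10.1 W/m
(Negative Q' ⇒ heat flows inward; heat gain = 10.1 W/m.)

Q' = 10.1 W/m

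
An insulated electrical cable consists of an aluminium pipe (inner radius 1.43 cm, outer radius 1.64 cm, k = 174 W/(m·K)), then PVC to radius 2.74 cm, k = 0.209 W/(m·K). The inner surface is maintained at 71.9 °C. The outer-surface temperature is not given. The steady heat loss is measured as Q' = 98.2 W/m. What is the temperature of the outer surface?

T_out = 33.5 °C

Sum the resistances:
  R'_aluminium = ln(0.0164/0.0143)/(2πk) = 0.1370/(2π·174) = 1.253×10^-4 m·K/W
  R'_PVC = ln(0.0274/0.0164)/(2πk) = 0.5133/(2π·0.209) = 0.3909 m·K/W
ΣR = 0.3910 m·K/W
ΔT = Q'·ΣR = 98.2 × 0.3910 = 38.40 K
Heat flows outward, so T_out = T_in − ΔT = 71.9 − 38.40 = 33.5 °C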